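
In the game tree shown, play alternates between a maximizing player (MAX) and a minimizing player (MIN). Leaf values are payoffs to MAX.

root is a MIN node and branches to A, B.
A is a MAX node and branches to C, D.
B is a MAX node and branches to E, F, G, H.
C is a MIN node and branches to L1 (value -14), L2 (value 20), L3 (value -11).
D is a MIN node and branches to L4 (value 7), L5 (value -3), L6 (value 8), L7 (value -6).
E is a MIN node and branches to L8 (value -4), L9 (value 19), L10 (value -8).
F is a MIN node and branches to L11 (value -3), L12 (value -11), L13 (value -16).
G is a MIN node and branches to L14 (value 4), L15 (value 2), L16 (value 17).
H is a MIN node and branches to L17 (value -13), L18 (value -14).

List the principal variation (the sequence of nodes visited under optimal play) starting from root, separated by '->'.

C (MIN): min(-14, 20, -11) = -14
D (MIN): min(7, -3, 8, -6) = -6
A (MAX): max(-14, -6) = -6
E (MIN): min(-4, 19, -8) = -8
F (MIN): min(-3, -11, -16) = -16
G (MIN): min(4, 2, 17) = 2
H (MIN): min(-13, -14) = -14
B (MAX): max(-8, -16, 2, -14) = 2
root (MIN): min(-6, 2) = -6
At root, MIN picks A (lowest: -6).
At A, MAX picks D (highest: -6).
At D, MIN picks L7 (lowest: -6).
Terminal value -6.

root -> A -> D -> L7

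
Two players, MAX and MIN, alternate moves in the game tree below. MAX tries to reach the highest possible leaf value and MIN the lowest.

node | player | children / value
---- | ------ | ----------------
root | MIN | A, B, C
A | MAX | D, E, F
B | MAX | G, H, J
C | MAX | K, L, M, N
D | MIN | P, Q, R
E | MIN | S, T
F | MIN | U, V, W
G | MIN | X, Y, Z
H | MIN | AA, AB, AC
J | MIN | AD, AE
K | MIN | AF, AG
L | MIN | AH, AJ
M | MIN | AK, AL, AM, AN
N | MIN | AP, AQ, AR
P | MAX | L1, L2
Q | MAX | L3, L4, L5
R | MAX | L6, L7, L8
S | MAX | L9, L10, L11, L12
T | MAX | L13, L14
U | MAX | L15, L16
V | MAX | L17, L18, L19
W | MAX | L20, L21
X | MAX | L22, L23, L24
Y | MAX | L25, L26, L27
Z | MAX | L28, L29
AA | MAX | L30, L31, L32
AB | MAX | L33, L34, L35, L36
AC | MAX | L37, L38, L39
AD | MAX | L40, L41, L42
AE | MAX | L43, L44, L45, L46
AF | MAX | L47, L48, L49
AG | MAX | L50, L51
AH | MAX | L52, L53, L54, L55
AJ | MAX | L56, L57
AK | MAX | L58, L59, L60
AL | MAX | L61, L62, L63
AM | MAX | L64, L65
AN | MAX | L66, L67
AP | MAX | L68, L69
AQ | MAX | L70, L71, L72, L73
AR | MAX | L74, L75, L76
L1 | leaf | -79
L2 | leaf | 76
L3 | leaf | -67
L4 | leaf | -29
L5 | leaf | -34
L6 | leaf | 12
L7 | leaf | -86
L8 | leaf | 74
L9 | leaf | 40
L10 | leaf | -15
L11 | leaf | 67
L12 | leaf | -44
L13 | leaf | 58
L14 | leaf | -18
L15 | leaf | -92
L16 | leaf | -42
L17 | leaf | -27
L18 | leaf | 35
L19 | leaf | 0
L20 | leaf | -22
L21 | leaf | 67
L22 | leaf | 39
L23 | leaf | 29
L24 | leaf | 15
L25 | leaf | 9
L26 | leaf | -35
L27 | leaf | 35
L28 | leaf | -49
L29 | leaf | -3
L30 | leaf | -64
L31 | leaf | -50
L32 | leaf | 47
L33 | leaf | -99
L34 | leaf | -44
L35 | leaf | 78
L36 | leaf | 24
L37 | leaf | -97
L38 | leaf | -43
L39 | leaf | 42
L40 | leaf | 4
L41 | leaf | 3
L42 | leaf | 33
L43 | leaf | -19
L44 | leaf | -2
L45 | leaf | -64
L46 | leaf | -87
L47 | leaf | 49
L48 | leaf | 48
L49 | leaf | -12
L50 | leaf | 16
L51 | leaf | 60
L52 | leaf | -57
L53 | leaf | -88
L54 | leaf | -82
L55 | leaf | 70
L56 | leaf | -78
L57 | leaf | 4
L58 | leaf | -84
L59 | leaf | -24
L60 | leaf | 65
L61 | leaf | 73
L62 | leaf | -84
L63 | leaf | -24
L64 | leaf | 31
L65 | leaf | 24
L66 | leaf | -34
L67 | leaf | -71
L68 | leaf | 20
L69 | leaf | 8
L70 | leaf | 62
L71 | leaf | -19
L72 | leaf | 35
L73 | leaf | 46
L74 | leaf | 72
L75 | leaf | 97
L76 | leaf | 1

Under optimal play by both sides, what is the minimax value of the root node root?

42

P (MAX): max(-79, 76) = 76
Q (MAX): max(-67, -29, -34) = -29
R (MAX): max(12, -86, 74) = 74
D (MIN): min(76, -29, 74) = -29
S (MAX): max(40, -15, 67, -44) = 67
T (MAX): max(58, -18) = 58
E (MIN): min(67, 58) = 58
U (MAX): max(-92, -42) = -42
V (MAX): max(-27, 35, 0) = 35
W (MAX): max(-22, 67) = 67
F (MIN): min(-42, 35, 67) = -42
A (MAX): max(-29, 58, -42) = 58
X (MAX): max(39, 29, 15) = 39
Y (MAX): max(9, -35, 35) = 35
Z (MAX): max(-49, -3) = -3
G (MIN): min(39, 35, -3) = -3
AA (MAX): max(-64, -50, 47) = 47
AB (MAX): max(-99, -44, 78, 24) = 78
AC (MAX): max(-97, -43, 42) = 42
H (MIN): min(47, 78, 42) = 42
AD (MAX): max(4, 3, 33) = 33
AE (MAX): max(-19, -2, -64, -87) = -2
J (MIN): min(33, -2) = -2
B (MAX): max(-3, 42, -2) = 42
AF (MAX): max(49, 48, -12) = 49
AG (MAX): max(16, 60) = 60
K (MIN): min(49, 60) = 49
AH (MAX): max(-57, -88, -82, 70) = 70
AJ (MAX): max(-78, 4) = 4
L (MIN): min(70, 4) = 4
AK (MAX): max(-84, -24, 65) = 65
AL (MAX): max(73, -84, -24) = 73
AM (MAX): max(31, 24) = 31
AN (MAX): max(-34, -71) = -34
M (MIN): min(65, 73, 31, -34) = -34
AP (MAX): max(20, 8) = 20
AQ (MAX): max(62, -19, 35, 46) = 62
AR (MAX): max(72, 97, 1) = 97
N (MIN): min(20, 62, 97) = 20
C (MAX): max(49, 4, -34, 20) = 49
root (MIN): min(58, 42, 49) = 42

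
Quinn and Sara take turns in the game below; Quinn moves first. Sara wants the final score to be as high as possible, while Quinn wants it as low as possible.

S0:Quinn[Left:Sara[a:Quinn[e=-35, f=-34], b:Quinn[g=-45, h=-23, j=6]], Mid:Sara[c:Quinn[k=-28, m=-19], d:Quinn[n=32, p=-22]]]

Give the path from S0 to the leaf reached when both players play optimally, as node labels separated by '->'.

S0 -> Left -> a -> e

a (Quinn): min(-35, -34) = -35
b (Quinn): min(-45, -23, 6) = -45
Left (Sara): max(-35, -45) = -35
c (Quinn): min(-28, -19) = -28
d (Quinn): min(32, -22) = -22
Mid (Sara): max(-28, -22) = -22
S0 (Quinn): min(-35, -22) = -35
At S0, Quinn picks Left (lowest: -35).
At Left, Sara picks a (highest: -35).
At a, Quinn picks e (lowest: -35).
Terminal value -35.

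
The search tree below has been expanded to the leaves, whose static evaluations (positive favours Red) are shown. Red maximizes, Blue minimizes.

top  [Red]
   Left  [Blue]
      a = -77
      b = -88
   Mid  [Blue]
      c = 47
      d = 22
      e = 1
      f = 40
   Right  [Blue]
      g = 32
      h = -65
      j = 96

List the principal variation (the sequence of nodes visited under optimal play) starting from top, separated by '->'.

top -> Mid -> e

Left (Blue): min(-77, -88) = -88
Mid (Blue): min(47, 22, 1, 40) = 1
Right (Blue): min(32, -65, 96) = -65
top (Red): max(-88, 1, -65) = 1
At top, Red picks Mid (highest: 1).
At Mid, Blue picks e (lowest: 1).
Terminal value 1.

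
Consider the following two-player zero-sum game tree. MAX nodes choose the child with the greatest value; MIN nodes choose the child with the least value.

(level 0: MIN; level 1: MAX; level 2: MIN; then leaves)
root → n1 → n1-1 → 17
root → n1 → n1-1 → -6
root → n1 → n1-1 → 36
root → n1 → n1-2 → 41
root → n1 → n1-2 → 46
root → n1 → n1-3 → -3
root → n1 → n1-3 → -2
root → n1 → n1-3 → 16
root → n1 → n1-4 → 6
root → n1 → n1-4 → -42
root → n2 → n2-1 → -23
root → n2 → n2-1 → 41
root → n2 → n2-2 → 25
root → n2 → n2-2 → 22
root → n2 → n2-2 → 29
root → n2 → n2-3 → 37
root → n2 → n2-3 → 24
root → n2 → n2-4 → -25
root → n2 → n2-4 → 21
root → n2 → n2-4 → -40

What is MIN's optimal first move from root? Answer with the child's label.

n1-1 (MIN): min(17, -6, 36) = -6
n1-2 (MIN): min(41, 46) = 41
n1-3 (MIN): min(-3, -2, 16) = -3
n1-4 (MIN): min(6, -42) = -42
n1 (MAX): max(-6, 41, -3, -42) = 41
n2-1 (MIN): min(-23, 41) = -23
n2-2 (MIN): min(25, 22, 29) = 22
n2-3 (MIN): min(37, 24) = 24
n2-4 (MIN): min(-25, 21, -40) = -40
n2 (MAX): max(-23, 22, 24, -40) = 24
root (MIN): min(41, 24) = 24
MIN at root wants the lowest of {n1=41, n2=24}, so chooses n2.

n2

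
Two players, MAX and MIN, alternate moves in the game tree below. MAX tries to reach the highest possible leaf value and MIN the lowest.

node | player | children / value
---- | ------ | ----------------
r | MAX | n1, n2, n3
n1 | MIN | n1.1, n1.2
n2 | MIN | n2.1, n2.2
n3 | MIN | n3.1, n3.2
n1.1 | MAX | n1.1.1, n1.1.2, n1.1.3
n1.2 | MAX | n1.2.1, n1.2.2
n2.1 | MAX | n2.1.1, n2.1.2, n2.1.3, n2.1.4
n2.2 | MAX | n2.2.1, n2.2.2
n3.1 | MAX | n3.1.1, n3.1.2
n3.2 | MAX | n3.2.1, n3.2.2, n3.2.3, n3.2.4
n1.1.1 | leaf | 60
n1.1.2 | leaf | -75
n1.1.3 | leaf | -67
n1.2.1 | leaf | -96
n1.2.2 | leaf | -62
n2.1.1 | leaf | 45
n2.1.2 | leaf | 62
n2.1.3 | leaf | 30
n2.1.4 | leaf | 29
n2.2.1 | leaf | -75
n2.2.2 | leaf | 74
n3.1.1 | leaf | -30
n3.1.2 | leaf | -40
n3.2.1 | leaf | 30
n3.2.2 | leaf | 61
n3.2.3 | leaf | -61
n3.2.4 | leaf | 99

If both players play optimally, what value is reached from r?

n1.1 (MAX): max(60, -75, -67) = 60
n1.2 (MAX): max(-96, -62) = -62
n1 (MIN): min(60, -62) = -62
n2.1 (MAX): max(45, 62, 30, 29) = 62
n2.2 (MAX): max(-75, 74) = 74
n2 (MIN): min(62, 74) = 62
n3.1 (MAX): max(-30, -40) = -30
n3.2 (MAX): max(30, 61, -61, 99) = 99
n3 (MIN): min(-30, 99) = -30
r (MAX): max(-62, 62, -30) = 62

62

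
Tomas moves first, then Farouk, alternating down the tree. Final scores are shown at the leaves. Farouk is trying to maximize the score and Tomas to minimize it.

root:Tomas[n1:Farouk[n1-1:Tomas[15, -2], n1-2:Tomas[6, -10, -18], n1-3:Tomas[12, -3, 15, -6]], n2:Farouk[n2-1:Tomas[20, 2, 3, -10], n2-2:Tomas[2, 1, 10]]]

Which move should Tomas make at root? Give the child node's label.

n1

n1-1 (Tomas): min(15, -2) = -2
n1-2 (Tomas): min(6, -10, -18) = -18
n1-3 (Tomas): min(12, -3, 15, -6) = -6
n1 (Farouk): max(-2, -18, -6) = -2
n2-1 (Tomas): min(20, 2, 3, -10) = -10
n2-2 (Tomas): min(2, 1, 10) = 1
n2 (Farouk): max(-10, 1) = 1
root (Tomas): min(-2, 1) = -2
Tomas at root wants the lowest of {n1=-2, n2=1}, so chooses n1.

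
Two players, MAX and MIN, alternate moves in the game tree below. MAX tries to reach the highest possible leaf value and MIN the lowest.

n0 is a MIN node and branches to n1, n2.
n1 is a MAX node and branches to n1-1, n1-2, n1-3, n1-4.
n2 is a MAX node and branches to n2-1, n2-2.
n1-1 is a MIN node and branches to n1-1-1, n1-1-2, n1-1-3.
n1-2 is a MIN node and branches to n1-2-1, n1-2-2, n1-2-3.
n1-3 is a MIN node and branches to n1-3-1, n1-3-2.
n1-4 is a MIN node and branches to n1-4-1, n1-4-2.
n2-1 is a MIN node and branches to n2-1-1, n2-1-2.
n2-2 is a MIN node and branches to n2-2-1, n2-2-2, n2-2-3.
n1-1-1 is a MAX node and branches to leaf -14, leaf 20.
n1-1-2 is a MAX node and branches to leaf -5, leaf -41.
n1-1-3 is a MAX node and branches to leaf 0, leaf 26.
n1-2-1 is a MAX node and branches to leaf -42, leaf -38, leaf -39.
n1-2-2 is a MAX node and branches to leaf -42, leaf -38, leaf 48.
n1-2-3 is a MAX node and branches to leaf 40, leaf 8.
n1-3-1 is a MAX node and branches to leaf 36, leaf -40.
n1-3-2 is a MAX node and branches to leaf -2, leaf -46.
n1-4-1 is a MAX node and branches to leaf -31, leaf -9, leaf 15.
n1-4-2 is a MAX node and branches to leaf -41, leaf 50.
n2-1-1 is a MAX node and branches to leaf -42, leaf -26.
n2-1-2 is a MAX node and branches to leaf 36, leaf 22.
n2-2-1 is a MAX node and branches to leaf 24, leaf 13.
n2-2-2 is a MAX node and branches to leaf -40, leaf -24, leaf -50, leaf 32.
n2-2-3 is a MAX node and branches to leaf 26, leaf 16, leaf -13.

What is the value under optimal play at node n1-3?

n1-3-1 (MAX): max(36, -40) = 36
n1-3-2 (MAX): max(-2, -46) = -2
n1-3 (MIN): min(36, -2) = -2

-2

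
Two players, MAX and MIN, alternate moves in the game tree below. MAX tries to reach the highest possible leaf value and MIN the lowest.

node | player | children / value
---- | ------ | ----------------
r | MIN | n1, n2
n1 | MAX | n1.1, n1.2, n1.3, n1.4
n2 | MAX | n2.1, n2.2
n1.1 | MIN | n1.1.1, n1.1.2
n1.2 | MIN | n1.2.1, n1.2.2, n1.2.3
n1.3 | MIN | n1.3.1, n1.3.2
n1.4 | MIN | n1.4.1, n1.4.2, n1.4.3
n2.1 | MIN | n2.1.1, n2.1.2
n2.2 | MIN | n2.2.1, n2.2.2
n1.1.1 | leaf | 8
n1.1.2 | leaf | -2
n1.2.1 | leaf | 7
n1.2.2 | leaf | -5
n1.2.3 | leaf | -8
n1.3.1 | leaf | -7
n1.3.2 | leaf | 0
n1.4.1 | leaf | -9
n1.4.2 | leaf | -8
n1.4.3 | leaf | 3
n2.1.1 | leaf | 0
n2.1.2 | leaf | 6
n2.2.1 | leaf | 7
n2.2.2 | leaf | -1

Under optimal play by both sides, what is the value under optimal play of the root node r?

-2

n1.1 (MIN): min(8, -2) = -2
n1.2 (MIN): min(7, -5, -8) = -8
n1.3 (MIN): min(-7, 0) = -7
n1.4 (MIN): min(-9, -8, 3) = -9
n1 (MAX): max(-2, -8, -7, -9) = -2
n2.1 (MIN): min(0, 6) = 0
n2.2 (MIN): min(7, -1) = -1
n2 (MAX): max(0, -1) = 0
r (MIN): min(-2, 0) = -2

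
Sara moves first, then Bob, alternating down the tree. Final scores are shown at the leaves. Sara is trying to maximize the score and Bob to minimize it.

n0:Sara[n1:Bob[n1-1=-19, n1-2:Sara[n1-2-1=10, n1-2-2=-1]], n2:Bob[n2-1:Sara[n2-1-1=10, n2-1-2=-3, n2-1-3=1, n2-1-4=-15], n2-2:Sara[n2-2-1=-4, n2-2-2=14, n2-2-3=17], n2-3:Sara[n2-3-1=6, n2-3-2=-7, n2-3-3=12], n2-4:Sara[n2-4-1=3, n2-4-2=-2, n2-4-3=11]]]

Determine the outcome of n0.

n1-2 (Sara): max(10, -1) = 10
n1 (Bob): min(-19, 10) = -19
n2-1 (Sara): max(10, -3, 1, -15) = 10
n2-2 (Sara): max(-4, 14, 17) = 17
n2-3 (Sara): max(6, -7, 12) = 12
n2-4 (Sara): max(3, -2, 11) = 11
n2 (Bob): min(10, 17, 12, 11) = 10
n0 (Sara): max(-19, 10) = 10

10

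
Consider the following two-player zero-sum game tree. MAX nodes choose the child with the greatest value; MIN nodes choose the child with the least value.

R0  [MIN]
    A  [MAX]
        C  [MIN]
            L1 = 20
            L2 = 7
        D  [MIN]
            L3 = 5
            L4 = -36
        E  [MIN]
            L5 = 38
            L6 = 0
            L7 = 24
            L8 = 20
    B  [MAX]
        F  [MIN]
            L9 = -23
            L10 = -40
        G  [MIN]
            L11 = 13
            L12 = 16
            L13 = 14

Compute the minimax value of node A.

7

C (MIN): min(20, 7) = 7
D (MIN): min(5, -36) = -36
E (MIN): min(38, 0, 24, 20) = 0
A (MAX): max(7, -36, 0) = 7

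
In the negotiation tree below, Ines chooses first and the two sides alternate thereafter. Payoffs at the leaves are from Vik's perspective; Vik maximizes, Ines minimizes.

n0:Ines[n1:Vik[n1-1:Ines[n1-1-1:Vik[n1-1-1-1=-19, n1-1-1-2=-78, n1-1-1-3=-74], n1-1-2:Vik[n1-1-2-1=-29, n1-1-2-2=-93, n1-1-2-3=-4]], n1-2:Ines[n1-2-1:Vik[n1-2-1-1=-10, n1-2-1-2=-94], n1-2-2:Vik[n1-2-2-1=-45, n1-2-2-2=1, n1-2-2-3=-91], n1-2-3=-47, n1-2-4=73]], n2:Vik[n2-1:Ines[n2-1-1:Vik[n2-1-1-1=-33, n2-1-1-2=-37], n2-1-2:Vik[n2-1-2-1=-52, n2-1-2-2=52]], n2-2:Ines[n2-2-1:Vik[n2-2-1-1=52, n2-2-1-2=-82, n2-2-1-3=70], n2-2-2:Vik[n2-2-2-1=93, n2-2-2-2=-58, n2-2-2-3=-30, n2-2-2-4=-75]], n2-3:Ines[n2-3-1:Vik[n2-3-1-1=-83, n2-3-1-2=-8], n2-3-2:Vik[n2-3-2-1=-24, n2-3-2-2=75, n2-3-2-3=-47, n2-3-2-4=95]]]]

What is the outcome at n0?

-19

n1-1-1 (Vik): max(-19, -78, -74) = -19
n1-1-2 (Vik): max(-29, -93, -4) = -4
n1-1 (Ines): min(-19, -4) = -19
n1-2-1 (Vik): max(-10, -94) = -10
n1-2-2 (Vik): max(-45, 1, -91) = 1
n1-2 (Ines): min(-10, 1, -47, 73) = -47
n1 (Vik): max(-19, -47) = -19
n2-1-1 (Vik): max(-33, -37) = -33
n2-1-2 (Vik): max(-52, 52) = 52
n2-1 (Ines): min(-33, 52) = -33
n2-2-1 (Vik): max(52, -82, 70) = 70
n2-2-2 (Vik): max(93, -58, -30, -75) = 93
n2-2 (Ines): min(70, 93) = 70
n2-3-1 (Vik): max(-83, -8) = -8
n2-3-2 (Vik): max(-24, 75, -47, 95) = 95
n2-3 (Ines): min(-8, 95) = -8
n2 (Vik): max(-33, 70, -8) = 70
n0 (Ines): min(-19, 70) = -19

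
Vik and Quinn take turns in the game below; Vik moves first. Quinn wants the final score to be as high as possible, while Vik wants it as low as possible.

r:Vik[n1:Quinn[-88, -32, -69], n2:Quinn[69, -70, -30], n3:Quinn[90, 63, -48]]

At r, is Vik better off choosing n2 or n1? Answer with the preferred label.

n1

n2 (Quinn): max(69, -70, -30) = 69
n1 (Quinn): max(-88, -32, -69) = -32
Vik prefers the lower value; n2=69, n1=-32. n1 is better since -32 < 69.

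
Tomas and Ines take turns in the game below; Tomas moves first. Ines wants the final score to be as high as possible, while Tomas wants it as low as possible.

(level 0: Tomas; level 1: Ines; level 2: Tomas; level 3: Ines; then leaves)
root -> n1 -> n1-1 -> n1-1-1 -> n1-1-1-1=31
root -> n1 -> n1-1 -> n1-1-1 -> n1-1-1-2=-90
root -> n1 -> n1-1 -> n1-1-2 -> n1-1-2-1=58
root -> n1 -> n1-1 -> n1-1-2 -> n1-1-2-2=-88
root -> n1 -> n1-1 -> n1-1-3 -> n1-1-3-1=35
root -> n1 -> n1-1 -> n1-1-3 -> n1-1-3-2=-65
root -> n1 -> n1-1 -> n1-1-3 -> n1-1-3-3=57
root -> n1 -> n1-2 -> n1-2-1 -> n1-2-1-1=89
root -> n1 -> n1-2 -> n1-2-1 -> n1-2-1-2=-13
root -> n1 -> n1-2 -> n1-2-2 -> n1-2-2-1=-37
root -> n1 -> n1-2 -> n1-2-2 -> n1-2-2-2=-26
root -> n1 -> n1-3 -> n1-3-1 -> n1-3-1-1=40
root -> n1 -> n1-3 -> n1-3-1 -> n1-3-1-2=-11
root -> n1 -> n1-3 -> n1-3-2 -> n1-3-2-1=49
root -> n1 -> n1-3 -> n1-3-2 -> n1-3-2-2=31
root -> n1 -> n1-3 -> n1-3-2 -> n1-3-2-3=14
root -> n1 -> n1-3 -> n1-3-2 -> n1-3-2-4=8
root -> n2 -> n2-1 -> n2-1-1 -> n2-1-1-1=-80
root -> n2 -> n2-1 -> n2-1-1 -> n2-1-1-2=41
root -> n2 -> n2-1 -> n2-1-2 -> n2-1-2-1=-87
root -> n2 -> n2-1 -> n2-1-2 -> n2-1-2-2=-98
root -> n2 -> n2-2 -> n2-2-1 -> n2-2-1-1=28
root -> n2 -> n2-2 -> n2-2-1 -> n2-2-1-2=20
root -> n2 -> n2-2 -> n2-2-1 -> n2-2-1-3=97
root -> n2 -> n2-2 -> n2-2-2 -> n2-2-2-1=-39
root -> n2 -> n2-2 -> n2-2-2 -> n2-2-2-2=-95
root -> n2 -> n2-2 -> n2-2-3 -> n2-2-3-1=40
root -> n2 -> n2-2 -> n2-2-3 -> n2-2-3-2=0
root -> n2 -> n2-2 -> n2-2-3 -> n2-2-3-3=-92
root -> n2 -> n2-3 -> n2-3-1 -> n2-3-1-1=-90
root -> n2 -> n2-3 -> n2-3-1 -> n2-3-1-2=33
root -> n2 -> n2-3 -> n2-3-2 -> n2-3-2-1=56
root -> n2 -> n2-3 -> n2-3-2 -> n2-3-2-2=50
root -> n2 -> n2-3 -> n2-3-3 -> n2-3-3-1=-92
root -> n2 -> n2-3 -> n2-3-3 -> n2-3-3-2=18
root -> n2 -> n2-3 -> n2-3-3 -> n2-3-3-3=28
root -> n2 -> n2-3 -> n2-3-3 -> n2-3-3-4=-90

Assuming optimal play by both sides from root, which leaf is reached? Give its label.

n2-3-3-3

n1-1-1 (Ines): max(31, -90) = 31
n1-1-2 (Ines): max(58, -88) = 58
n1-1-3 (Ines): max(35, -65, 57) = 57
n1-1 (Tomas): min(31, 58, 57) = 31
n1-2-1 (Ines): max(89, -13) = 89
n1-2-2 (Ines): max(-37, -26) = -26
n1-2 (Tomas): min(89, -26) = -26
n1-3-1 (Ines): max(40, -11) = 40
n1-3-2 (Ines): max(49, 31, 14, 8) = 49
n1-3 (Tomas): min(40, 49) = 40
n1 (Ines): max(31, -26, 40) = 40
n2-1-1 (Ines): max(-80, 41) = 41
n2-1-2 (Ines): max(-87, -98) = -87
n2-1 (Tomas): min(41, -87) = -87
n2-2-1 (Ines): max(28, 20, 97) = 97
n2-2-2 (Ines): max(-39, -95) = -39
n2-2-3 (Ines): max(40, 0, -92) = 40
n2-2 (Tomas): min(97, -39, 40) = -39
n2-3-1 (Ines): max(-90, 33) = 33
n2-3-2 (Ines): max(56, 50) = 56
n2-3-3 (Ines): max(-92, 18, 28, -90) = 28
n2-3 (Tomas): min(33, 56, 28) = 28
n2 (Ines): max(-87, -39, 28) = 28
root (Tomas): min(40, 28) = 28
At root, Tomas picks n2 (lowest: 28).
At n2, Ines picks n2-3 (highest: 28).
At n2-3, Tomas picks n2-3-3 (lowest: 28).
At n2-3-3, Ines picks n2-3-3-3 (highest: 28).
Terminal value 28.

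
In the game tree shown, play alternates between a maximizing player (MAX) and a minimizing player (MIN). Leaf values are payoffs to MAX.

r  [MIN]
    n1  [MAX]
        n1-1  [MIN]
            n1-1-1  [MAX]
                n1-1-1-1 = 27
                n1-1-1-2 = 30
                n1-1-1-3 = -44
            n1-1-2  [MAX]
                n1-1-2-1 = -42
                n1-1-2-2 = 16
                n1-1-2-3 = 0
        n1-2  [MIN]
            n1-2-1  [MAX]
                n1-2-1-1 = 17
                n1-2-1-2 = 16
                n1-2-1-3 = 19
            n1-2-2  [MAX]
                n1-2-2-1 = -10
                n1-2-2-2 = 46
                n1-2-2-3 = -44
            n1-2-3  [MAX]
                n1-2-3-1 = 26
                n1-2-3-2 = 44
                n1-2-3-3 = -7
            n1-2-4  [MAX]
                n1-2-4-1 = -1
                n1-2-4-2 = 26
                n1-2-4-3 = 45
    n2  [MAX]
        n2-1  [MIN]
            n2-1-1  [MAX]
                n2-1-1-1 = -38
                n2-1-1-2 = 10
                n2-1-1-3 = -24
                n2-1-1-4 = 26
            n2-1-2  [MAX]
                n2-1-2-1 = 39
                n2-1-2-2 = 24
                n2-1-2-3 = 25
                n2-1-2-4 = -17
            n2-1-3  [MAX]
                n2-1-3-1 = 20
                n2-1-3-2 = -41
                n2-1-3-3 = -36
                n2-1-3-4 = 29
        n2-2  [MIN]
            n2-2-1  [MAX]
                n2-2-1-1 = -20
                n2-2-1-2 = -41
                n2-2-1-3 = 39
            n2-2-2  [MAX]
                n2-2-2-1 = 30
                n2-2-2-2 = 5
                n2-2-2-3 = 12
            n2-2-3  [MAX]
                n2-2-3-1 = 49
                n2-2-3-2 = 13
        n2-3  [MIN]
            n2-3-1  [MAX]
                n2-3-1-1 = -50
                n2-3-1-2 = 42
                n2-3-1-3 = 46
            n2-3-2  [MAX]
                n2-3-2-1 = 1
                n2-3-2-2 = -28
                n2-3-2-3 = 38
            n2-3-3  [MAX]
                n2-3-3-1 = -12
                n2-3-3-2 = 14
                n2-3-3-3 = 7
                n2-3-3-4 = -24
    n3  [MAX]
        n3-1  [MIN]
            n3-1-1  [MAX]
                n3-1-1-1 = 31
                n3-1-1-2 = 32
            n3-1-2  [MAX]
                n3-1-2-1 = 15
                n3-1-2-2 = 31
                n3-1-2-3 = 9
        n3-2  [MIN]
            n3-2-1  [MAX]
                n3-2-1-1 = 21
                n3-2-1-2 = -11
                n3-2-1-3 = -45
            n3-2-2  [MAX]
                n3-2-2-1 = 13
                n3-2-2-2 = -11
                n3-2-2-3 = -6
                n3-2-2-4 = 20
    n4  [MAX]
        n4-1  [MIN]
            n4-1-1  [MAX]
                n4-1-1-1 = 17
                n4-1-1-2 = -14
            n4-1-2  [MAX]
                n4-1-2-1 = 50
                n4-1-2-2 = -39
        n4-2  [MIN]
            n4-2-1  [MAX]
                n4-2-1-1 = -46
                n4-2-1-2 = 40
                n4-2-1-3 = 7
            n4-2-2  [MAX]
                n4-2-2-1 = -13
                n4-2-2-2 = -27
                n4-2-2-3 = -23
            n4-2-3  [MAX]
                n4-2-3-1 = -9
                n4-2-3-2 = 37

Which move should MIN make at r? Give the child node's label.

n4

n1-1-1 (MAX): max(27, 30, -44) = 30
n1-1-2 (MAX): max(-42, 16, 0) = 16
n1-1 (MIN): min(30, 16) = 16
n1-2-1 (MAX): max(17, 16, 19) = 19
n1-2-2 (MAX): max(-10, 46, -44) = 46
n1-2-3 (MAX): max(26, 44, -7) = 44
n1-2-4 (MAX): max(-1, 26, 45) = 45
n1-2 (MIN): min(19, 46, 44, 45) = 19
n1 (MAX): max(16, 19) = 19
n2-1-1 (MAX): max(-38, 10, -24, 26) = 26
n2-1-2 (MAX): max(39, 24, 25, -17) = 39
n2-1-3 (MAX): max(20, -41, -36, 29) = 29
n2-1 (MIN): min(26, 39, 29) = 26
n2-2-1 (MAX): max(-20, -41, 39) = 39
n2-2-2 (MAX): max(30, 5, 12) = 30
n2-2-3 (MAX): max(49, 13) = 49
n2-2 (MIN): min(39, 30, 49) = 30
n2-3-1 (MAX): max(-50, 42, 46) = 46
n2-3-2 (MAX): max(1, -28, 38) = 38
n2-3-3 (MAX): max(-12, 14, 7, -24) = 14
n2-3 (MIN): min(46, 38, 14) = 14
n2 (MAX): max(26, 30, 14) = 30
n3-1-1 (MAX): max(31, 32) = 32
n3-1-2 (MAX): max(15, 31, 9) = 31
n3-1 (MIN): min(32, 31) = 31
n3-2-1 (MAX): max(21, -11, -45) = 21
n3-2-2 (MAX): max(13, -11, -6, 20) = 20
n3-2 (MIN): min(21, 20) = 20
n3 (MAX): max(31, 20) = 31
n4-1-1 (MAX): max(17, -14) = 17
n4-1-2 (MAX): max(50, -39) = 50
n4-1 (MIN): min(17, 50) = 17
n4-2-1 (MAX): max(-46, 40, 7) = 40
n4-2-2 (MAX): max(-13, -27, -23) = -13
n4-2-3 (MAX): max(-9, 37) = 37
n4-2 (MIN): min(40, -13, 37) = -13
n4 (MAX): max(17, -13) = 17
r (MIN): min(19, 30, 31, 17) = 17
MIN at r wants the lowest of {n1=19, n2=30, n3=31, n4=17}, so chooses n4.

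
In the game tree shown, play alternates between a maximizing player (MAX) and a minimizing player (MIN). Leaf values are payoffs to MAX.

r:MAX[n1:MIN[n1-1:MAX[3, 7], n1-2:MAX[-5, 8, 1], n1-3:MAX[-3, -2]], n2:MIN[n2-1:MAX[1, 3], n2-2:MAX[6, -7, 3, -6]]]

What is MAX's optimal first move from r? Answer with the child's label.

n2

n1-1 (MAX): max(3, 7) = 7
n1-2 (MAX): max(-5, 8, 1) = 8
n1-3 (MAX): max(-3, -2) = -2
n1 (MIN): min(7, 8, -2) = -2
n2-1 (MAX): max(1, 3) = 3
n2-2 (MAX): max(6, -7, 3, -6) = 6
n2 (MIN): min(3, 6) = 3
r (MAX): max(-2, 3) = 3
MAX at r wants the highest of {n1=-2, n2=3}, so chooses n2.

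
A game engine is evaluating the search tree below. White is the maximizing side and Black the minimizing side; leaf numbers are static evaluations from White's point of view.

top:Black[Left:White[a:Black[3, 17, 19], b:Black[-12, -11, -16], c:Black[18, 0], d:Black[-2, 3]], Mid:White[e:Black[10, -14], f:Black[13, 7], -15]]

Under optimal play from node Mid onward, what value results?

7

e (Black): min(10, -14) = -14
f (Black): min(13, 7) = 7
Mid (White): max(-14, 7, -15) = 7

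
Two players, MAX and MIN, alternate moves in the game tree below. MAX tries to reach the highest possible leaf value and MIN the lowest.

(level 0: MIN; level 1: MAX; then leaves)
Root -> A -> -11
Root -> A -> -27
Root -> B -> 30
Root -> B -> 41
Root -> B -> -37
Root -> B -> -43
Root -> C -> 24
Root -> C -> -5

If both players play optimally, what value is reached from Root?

A (MAX): max(-11, -27) = -11
B (MAX): max(30, 41, -37, -43) = 41
C (MAX): max(24, -5) = 24
Root (MIN): min(-11, 41, 24) = -11

-11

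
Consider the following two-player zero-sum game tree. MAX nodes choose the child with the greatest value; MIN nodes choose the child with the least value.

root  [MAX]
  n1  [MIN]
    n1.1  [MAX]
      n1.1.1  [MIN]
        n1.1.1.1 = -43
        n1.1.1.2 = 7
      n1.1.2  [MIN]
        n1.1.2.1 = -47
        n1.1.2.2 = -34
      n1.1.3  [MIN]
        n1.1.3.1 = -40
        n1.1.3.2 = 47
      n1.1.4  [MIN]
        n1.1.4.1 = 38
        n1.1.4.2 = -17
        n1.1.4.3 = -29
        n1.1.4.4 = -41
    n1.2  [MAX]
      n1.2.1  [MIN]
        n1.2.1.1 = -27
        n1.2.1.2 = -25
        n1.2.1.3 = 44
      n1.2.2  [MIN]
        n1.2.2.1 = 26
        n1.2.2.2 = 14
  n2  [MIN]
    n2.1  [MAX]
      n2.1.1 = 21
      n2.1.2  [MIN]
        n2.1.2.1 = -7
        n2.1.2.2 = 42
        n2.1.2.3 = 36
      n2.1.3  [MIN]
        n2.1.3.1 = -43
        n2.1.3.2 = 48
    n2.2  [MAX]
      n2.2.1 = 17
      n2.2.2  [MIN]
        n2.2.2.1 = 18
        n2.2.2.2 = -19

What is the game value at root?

n1.1.1 (MIN): min(-43, 7) = -43
n1.1.2 (MIN): min(-47, -34) = -47
n1.1.3 (MIN): min(-40, 47) = -40
n1.1.4 (MIN): min(38, -17, -29, -41) = -41
n1.1 (MAX): max(-43, -47, -40, -41) = -40
n1.2.1 (MIN): min(-27, -25, 44) = -27
n1.2.2 (MIN): min(26, 14) = 14
n1.2 (MAX): max(-27, 14) = 14
n1 (MIN): min(-40, 14) = -40
n2.1.2 (MIN): min(-7, 42, 36) = -7
n2.1.3 (MIN): min(-43, 48) = -43
n2.1 (MAX): max(21, -7, -43) = 21
n2.2.2 (MIN): min(18, -19) = -19
n2.2 (MAX): max(17, -19) = 17
n2 (MIN): min(21, 17) = 17
root (MAX): max(-40, 17) = 17

17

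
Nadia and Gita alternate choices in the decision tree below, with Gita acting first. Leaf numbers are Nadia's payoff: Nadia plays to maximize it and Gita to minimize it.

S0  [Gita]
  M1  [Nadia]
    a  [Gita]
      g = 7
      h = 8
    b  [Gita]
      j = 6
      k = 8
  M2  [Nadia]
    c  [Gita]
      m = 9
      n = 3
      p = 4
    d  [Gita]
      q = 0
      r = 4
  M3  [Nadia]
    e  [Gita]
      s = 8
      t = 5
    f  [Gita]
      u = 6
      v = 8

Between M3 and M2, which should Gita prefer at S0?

e (Gita): min(8, 5) = 5
f (Gita): min(6, 8) = 6
M3 (Nadia): max(5, 6) = 6
c (Gita): min(9, 3, 4) = 3
d (Gita): min(0, 4) = 0
M2 (Nadia): max(3, 0) = 3
Gita prefers the lower value; M3=6, M2=3. M2 is better since 3 < 6.

M2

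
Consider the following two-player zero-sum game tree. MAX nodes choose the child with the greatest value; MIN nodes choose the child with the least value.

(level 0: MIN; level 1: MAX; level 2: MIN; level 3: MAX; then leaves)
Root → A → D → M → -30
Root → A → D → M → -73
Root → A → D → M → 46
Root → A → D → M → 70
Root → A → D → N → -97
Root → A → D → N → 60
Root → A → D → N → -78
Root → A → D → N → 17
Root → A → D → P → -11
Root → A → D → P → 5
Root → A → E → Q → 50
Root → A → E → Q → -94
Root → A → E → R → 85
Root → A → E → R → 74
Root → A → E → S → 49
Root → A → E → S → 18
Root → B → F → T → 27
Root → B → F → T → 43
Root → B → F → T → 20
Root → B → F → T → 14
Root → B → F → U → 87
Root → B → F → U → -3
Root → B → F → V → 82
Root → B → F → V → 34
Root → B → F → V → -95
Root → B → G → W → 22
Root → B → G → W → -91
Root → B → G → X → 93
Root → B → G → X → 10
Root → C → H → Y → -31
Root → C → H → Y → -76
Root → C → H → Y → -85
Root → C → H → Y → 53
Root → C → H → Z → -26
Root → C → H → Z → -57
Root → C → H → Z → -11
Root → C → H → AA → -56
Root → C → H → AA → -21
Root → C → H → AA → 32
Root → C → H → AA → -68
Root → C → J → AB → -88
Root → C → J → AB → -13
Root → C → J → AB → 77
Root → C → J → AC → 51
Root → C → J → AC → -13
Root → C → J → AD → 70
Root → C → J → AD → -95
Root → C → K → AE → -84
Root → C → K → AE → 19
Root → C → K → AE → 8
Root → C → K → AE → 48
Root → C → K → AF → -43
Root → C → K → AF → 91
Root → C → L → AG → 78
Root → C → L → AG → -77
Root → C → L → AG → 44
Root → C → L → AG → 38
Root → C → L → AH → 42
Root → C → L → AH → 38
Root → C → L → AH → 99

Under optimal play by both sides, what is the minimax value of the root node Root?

M (MAX): max(-30, -73, 46, 70) = 70
N (MAX): max(-97, 60, -78, 17) = 60
P (MAX): max(-11, 5) = 5
D (MIN): min(70, 60, 5) = 5
Q (MAX): max(50, -94) = 50
R (MAX): max(85, 74) = 85
S (MAX): max(49, 18) = 49
E (MIN): min(50, 85, 49) = 49
A (MAX): max(5, 49) = 49
T (MAX): max(27, 43, 20, 14) = 43
U (MAX): max(87, -3) = 87
V (MAX): max(82, 34, -95) = 82
F (MIN): min(43, 87, 82) = 43
W (MAX): max(22, -91) = 22
X (MAX): max(93, 10) = 93
G (MIN): min(22, 93) = 22
B (MAX): max(43, 22) = 43
Y (MAX): max(-31, -76, -85, 53) = 53
Z (MAX): max(-26, -57, -11) = -11
AA (MAX): max(-56, -21, 32, -68) = 32
H (MIN): min(53, -11, 32) = -11
AB (MAX): max(-88, -13, 77) = 77
AC (MAX): max(51, -13) = 51
AD (MAX): max(70, -95) = 70
J (MIN): min(77, 51, 70) = 51
AE (MAX): max(-84, 19, 8, 48) = 48
AF (MAX): max(-43, 91) = 91
K (MIN): min(48, 91) = 48
AG (MAX): max(78, -77, 44, 38) = 78
AH (MAX): max(42, 38, 99) = 99
L (MIN): min(78, 99) = 78
C (MAX): max(-11, 51, 48, 78) = 78
Root (MIN): min(49, 43, 78) = 43

43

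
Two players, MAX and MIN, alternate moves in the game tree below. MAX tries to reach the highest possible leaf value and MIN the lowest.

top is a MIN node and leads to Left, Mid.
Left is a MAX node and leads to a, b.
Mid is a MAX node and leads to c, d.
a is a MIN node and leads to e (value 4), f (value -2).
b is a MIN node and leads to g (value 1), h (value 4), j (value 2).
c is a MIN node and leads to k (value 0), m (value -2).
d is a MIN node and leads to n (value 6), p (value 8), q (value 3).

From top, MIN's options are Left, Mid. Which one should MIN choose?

Left

a (MIN): min(4, -2) = -2
b (MIN): min(1, 4, 2) = 1
Left (MAX): max(-2, 1) = 1
c (MIN): min(0, -2) = -2
d (MIN): min(6, 8, 3) = 3
Mid (MAX): max(-2, 3) = 3
top (MIN): min(1, 3) = 1
MIN at top wants the lowest of {Left=1, Mid=3}, so chooses Left.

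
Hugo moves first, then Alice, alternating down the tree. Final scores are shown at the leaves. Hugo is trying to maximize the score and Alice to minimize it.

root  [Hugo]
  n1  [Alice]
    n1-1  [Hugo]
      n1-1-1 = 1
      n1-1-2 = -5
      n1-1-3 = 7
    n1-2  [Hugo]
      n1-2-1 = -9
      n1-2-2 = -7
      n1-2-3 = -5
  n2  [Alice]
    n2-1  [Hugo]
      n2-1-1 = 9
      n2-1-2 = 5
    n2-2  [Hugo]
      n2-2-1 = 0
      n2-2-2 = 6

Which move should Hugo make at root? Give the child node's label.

n2

n1-1 (Hugo): max(1, -5, 7) = 7
n1-2 (Hugo): max(-9, -7, -5) = -5
n1 (Alice): min(7, -5) = -5
n2-1 (Hugo): max(9, 5) = 9
n2-2 (Hugo): max(0, 6) = 6
n2 (Alice): min(9, 6) = 6
root (Hugo): max(-5, 6) = 6
Hugo at root wants the highest of {n1=-5, n2=6}, so chooses n2.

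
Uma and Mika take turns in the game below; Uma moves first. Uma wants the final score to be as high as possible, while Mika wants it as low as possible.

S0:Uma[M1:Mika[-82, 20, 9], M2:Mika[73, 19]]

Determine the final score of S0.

19

M1 (Mika): min(-82, 20, 9) = -82
M2 (Mika): min(73, 19) = 19
S0 (Uma): max(-82, 19) = 19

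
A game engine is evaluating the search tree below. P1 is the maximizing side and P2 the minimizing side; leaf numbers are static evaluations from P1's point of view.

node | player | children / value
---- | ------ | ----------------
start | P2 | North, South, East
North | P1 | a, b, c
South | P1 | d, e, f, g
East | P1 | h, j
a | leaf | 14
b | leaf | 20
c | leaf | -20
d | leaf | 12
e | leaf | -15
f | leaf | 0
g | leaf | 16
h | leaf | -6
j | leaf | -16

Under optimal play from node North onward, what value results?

North (P1): max(14, 20, -20) = 20

20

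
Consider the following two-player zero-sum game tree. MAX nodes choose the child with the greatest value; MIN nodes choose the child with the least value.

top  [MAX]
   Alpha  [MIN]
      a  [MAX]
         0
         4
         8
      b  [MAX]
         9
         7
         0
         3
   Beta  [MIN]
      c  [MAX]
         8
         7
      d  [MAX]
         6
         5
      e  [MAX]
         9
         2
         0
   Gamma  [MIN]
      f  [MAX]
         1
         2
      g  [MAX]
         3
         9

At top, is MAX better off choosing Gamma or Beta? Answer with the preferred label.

f (MAX): max(1, 2) = 2
g (MAX): max(3, 9) = 9
Gamma (MIN): min(2, 9) = 2
c (MAX): max(8, 7) = 8
d (MAX): max(6, 5) = 6
e (MAX): max(9, 2, 0) = 9
Beta (MIN): min(8, 6, 9) = 6
MAX prefers the higher value; Gamma=2, Beta=6. Beta is better since 6 > 2.

Beta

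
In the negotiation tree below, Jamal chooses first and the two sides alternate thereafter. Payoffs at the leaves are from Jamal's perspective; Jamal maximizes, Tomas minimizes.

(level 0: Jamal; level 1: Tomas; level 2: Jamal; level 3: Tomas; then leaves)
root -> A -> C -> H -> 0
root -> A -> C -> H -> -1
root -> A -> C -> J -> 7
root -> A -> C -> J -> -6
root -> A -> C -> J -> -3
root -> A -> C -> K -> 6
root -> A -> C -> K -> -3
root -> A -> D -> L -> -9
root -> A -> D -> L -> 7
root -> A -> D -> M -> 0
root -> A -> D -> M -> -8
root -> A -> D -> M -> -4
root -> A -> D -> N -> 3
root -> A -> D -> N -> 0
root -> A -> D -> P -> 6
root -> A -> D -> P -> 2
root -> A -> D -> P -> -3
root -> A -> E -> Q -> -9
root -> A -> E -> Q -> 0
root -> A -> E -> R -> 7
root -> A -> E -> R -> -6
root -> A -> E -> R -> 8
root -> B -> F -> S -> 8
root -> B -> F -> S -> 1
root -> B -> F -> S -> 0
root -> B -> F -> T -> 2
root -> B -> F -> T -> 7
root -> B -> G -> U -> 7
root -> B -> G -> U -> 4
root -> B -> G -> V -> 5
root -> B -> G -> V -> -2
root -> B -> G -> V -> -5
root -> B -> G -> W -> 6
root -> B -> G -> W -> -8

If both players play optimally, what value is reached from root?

2

H (Tomas): min(0, -1) = -1
J (Tomas): min(7, -6, -3) = -6
K (Tomas): min(6, -3) = -3
C (Jamal): max(-1, -6, -3) = -1
L (Tomas): min(-9, 7) = -9
M (Tomas): min(0, -8, -4) = -8
N (Tomas): min(3, 0) = 0
P (Tomas): min(6, 2, -3) = -3
D (Jamal): max(-9, -8, 0, -3) = 0
Q (Tomas): min(-9, 0) = -9
R (Tomas): min(7, -6, 8) = -6
E (Jamal): max(-9, -6) = -6
A (Tomas): min(-1, 0, -6) = -6
S (Tomas): min(8, 1, 0) = 0
T (Tomas): min(2, 7) = 2
F (Jamal): max(0, 2) = 2
U (Tomas): min(7, 4) = 4
V (Tomas): min(5, -2, -5) = -5
W (Tomas): min(6, -8) = -8
G (Jamal): max(4, -5, -8) = 4
B (Tomas): min(2, 4) = 2
root (Jamal): max(-6, 2) = 2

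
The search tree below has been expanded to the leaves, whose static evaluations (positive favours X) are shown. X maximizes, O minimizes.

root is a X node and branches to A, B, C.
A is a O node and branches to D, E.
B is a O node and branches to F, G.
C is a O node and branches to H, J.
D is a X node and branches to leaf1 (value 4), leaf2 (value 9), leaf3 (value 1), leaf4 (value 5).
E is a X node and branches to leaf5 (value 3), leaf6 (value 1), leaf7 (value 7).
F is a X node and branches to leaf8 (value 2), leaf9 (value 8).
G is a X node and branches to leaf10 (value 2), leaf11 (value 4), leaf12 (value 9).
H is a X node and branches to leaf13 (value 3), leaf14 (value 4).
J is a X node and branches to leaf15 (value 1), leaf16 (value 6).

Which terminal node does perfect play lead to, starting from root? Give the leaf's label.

leaf9

D (X): max(4, 9, 1, 5) = 9
E (X): max(3, 1, 7) = 7
A (O): min(9, 7) = 7
F (X): max(2, 8) = 8
G (X): max(2, 4, 9) = 9
B (O): min(8, 9) = 8
H (X): max(3, 4) = 4
J (X): max(1, 6) = 6
C (O): min(4, 6) = 4
root (X): max(7, 8, 4) = 8
At root, X picks B (highest: 8).
At B, O picks F (lowest: 8).
At F, X picks leaf9 (highest: 8).
Terminal value 8.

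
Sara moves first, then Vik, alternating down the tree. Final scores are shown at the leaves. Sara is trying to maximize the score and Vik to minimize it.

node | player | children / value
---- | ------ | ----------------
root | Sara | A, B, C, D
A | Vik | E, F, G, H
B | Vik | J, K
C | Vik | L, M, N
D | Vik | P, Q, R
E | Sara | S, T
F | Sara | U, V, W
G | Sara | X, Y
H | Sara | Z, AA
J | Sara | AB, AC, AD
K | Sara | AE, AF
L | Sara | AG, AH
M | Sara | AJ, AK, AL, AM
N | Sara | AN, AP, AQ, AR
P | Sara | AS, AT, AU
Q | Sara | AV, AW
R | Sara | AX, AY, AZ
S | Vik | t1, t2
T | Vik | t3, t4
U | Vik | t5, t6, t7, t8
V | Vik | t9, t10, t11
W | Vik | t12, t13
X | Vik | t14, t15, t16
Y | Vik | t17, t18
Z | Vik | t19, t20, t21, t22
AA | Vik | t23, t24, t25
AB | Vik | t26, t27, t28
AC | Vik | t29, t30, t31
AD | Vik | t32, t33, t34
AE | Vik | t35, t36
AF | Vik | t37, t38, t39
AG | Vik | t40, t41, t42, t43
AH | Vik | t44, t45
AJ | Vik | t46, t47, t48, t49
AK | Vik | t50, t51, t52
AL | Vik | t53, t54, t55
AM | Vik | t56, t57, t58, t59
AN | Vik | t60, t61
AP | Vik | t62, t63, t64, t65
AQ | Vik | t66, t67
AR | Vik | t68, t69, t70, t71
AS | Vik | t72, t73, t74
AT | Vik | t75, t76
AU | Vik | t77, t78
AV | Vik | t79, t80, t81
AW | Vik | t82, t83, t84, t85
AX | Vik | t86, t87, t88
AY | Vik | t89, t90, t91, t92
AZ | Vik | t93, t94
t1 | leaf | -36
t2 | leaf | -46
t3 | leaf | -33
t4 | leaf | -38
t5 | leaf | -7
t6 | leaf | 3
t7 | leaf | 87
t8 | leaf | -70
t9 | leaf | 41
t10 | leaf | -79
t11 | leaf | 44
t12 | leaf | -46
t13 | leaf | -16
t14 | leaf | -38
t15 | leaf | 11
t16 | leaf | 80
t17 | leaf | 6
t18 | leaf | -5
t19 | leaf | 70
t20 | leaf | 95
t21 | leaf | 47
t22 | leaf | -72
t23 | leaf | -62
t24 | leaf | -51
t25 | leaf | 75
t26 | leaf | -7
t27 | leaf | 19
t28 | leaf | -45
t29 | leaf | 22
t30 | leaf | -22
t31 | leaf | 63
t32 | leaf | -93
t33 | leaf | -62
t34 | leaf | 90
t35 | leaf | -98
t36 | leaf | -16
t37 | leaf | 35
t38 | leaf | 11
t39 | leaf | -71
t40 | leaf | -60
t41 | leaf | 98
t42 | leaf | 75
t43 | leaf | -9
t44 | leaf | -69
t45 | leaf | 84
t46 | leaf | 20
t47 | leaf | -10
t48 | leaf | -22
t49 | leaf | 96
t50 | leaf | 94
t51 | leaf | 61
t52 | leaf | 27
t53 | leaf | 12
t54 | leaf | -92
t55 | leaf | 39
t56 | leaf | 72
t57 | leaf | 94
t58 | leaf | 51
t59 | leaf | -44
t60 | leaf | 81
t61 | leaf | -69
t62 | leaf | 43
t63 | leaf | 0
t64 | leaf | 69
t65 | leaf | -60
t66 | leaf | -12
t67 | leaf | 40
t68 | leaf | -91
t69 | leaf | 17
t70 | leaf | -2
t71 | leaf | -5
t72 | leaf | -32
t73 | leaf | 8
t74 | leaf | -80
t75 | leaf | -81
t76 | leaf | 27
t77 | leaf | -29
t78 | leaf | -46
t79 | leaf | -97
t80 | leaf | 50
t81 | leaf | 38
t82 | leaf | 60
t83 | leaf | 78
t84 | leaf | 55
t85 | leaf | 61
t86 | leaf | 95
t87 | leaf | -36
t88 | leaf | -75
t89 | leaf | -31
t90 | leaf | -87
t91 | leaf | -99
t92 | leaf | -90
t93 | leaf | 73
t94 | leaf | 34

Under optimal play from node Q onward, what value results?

55

AV (Vik): min(-97, 50, 38) = -97
AW (Vik): min(60, 78, 55, 61) = 55
Q (Sara): max(-97, 55) = 55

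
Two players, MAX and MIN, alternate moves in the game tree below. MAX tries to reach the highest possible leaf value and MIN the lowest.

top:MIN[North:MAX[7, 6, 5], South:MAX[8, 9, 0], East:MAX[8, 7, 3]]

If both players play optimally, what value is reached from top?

7

North (MAX): max(7, 6, 5) = 7
South (MAX): max(8, 9, 0) = 9
East (MAX): max(8, 7, 3) = 8
top (MIN): min(7, 9, 8) = 7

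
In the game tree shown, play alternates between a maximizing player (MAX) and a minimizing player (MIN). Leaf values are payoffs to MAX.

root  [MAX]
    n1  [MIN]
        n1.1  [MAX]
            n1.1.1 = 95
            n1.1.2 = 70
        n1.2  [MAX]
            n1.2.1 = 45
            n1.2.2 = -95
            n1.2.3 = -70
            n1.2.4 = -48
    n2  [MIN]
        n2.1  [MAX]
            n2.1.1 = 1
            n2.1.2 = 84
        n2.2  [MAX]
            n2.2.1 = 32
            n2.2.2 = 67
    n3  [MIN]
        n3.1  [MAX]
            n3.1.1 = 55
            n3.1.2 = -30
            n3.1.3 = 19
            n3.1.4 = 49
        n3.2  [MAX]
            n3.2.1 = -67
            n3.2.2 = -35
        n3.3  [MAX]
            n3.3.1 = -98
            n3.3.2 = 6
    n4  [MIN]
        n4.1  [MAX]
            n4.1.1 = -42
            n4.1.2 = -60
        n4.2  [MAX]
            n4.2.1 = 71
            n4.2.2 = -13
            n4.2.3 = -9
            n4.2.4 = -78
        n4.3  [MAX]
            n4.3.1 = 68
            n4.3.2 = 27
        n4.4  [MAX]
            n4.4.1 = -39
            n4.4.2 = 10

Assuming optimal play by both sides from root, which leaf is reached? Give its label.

n1.1 (MAX): max(95, 70) = 95
n1.2 (MAX): max(45, -95, -70, -48) = 45
n1 (MIN): min(95, 45) = 45
n2.1 (MAX): max(1, 84) = 84
n2.2 (MAX): max(32, 67) = 67
n2 (MIN): min(84, 67) = 67
n3.1 (MAX): max(55, -30, 19, 49) = 55
n3.2 (MAX): max(-67, -35) = -35
n3.3 (MAX): max(-98, 6) = 6
n3 (MIN): min(55, -35, 6) = -35
n4.1 (MAX): max(-42, -60) = -42
n4.2 (MAX): max(71, -13, -9, -78) = 71
n4.3 (MAX): max(68, 27) = 68
n4.4 (MAX): max(-39, 10) = 10
n4 (MIN): min(-42, 71, 68, 10) = -42
root (MAX): max(45, 67, -35, -42) = 67
At root, MAX picks n2 (highest: 67).
At n2, MIN picks n2.2 (lowest: 67).
At n2.2, MAX picks n2.2.2 (highest: 67).
Terminal value 67.

n2.2.2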